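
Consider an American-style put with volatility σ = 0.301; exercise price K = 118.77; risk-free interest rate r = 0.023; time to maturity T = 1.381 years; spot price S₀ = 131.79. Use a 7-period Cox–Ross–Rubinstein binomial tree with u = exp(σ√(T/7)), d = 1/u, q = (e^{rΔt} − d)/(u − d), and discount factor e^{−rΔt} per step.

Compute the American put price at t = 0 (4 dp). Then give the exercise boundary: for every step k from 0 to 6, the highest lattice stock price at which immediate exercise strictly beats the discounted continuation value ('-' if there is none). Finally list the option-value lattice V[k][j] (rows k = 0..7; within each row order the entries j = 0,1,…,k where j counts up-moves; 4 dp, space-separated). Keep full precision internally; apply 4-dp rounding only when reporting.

Δt=0.19729, u=1.14304, d=0.87486, q=0.48358, disc=e^(-rΔt)=0.99547
k=7 terminal: V=max(K-S,0) → 67.0757 51.2289 30.5243 3.4726 0.0000 0.0000 0.0000 0.0000
k=6: j=0 S=59.0888 intr=59.6812 cont=59.1435 V=59.6812[EX]; j=1 S=77.2024 intr=41.5676 cont=41.0299 V=41.5676[EX]; j=2 S=100.8688 intr=17.9012 cont=17.3635 V=17.9012[EX]; j=3 S=131.7900 intr=0.0000 cont=1.7852 V=1.7852[hold]; j=4 S=172.1901 intr=0.0000 cont=0.0000 V=0.0000[hold]; j=5 S=224.9749 intr=0.0000 cont=0.0000 V=0.0000[hold]; j=6 S=293.9407 intr=0.0000 cont=0.0000 V=0.0000[hold]  S*(6)=100.8688
k=5: j=0 S=67.5411 intr=51.2289 cont=50.6912 V=51.2289[EX]; j=1 S=88.2457 intr=30.5243 cont=29.9865 V=30.5243[EX]; j=2 S=115.2974 intr=3.4726 cont=10.0620 V=10.0620[hold]; j=3 S=150.6417 intr=0.0000 cont=0.9177 V=0.9177[hold]; j=4 S=196.8209 intr=0.0000 cont=0.0000 V=0.0000[hold]; j=5 S=257.1561 intr=0.0000 cont=0.0000 V=0.0000[hold]  S*(5)=88.2457
k=4: j=0 S=77.2024 intr=41.5676 cont=41.0299 V=41.5676[EX]; j=1 S=100.8688 intr=17.9012 cont=20.5356 V=20.5356[hold]; j=2 S=131.7900 intr=0.0000 cont=5.6144 V=5.6144[hold]; j=3 S=172.1901 intr=0.0000 cont=0.4718 V=0.4718[hold]; j=4 S=224.9749 intr=0.0000 cont=0.0000 V=0.0000[hold]  S*(4)=77.2024
k=3: j=0 S=88.2457 intr=30.5243 cont=31.2547 V=31.2547[hold]; j=1 S=115.2974 intr=3.4726 cont=13.2597 V=13.2597[hold]; j=2 S=150.6417 intr=0.0000 cont=3.1134 V=3.1134[hold]; j=3 S=196.8209 intr=0.0000 cont=0.2425 V=0.2425[hold]  S*(3)=-
k=2: j=0 S=100.8688 intr=17.9012 cont=22.4505 V=22.4505[hold]; j=1 S=131.7900 intr=0.0000 cont=8.3153 V=8.3153[hold]; j=2 S=172.1901 intr=0.0000 cont=1.7173 V=1.7173[hold]  S*(2)=-
k=1: j=0 S=115.2974 intr=3.4726 cont=15.5443 V=15.5443[hold]; j=1 S=150.6417 intr=0.0000 cont=5.1014 V=5.1014[hold]  S*(1)=-
k=0: j=0 S=131.7900 intr=0.0000 cont=10.4467 V=10.4467[hold]  S*(0)=-

price = 10.4467
boundary = - - - - 77.2024 88.2457 100.8688
tree:
10.4467
15.5443 5.1014
22.4505 8.3153 1.7173
31.2547 13.2597 3.1134 0.2425
41.5676 20.5356 5.6144 0.4718 0.0000
51.2289 30.5243 10.0620 0.9177 0.0000 0.0000
59.6812 41.5676 17.9012 1.7852 0.0000 0.0000 0.0000
67.0757 51.2289 30.5243 3.4726 0.0000 0.0000 0.0000 0.0000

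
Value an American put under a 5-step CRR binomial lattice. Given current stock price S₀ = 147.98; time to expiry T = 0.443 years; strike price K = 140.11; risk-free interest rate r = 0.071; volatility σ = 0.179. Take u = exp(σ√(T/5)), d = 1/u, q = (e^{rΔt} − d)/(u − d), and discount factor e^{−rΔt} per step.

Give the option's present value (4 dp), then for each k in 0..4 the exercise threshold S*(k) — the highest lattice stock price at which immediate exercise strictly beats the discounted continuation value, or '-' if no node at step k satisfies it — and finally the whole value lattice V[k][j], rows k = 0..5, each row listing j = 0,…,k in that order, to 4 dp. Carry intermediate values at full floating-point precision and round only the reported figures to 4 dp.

price = 2.3458
boundary = - - - 126.1202 133.0222
tree:
2.3458
4.4151 0.6514
8.0484 1.4435 0.0000
13.9898 3.1986 0.0000 0.0000
20.5337 7.0878 0.0000 0.0000 0.0000
26.7381 13.9898 0.0000 0.0000 0.0000 0.0000

params: Δt=0.08860 u=1.05473 d=0.94811 q=0.54587 e^(-rΔt)=0.99373
t_5 payoffs: 26.7381 13.9898 0.0000 0.0000 0.0000 0.0000
t_4: node(4,0) S=119.5763 payoff=20.5337 vs cont=19.6551 → 20.5337 [stop]  node(4,1) S=133.0222 payoff=7.0878 vs cont=6.3133 → 7.0878 [stop]  node(4,2) S=147.9800 payoff=0.0000 vs cont=0.0000 → 0.0000 [wait]  node(4,3) S=164.6198 payoff=0.0000 vs cont=0.0000 → 0.0000 [wait]  node(4,4) S=183.1307 payoff=0.0000 vs cont=0.0000 → 0.0000 [wait]  ⇒ S*(4)=133.0222
t_3: node(3,0) S=126.1202 payoff=13.9898 vs cont=13.1112 → 13.9898 [stop]  node(3,1) S=140.3019 payoff=0.0000 vs cont=3.1986 → 3.1986 [wait]  node(3,2) S=156.0783 payoff=0.0000 vs cont=0.0000 → 0.0000 [wait]  node(3,3) S=173.6287 payoff=0.0000 vs cont=0.0000 → 0.0000 [wait]  ⇒ S*(3)=126.1202
t_2: node(2,0) S=133.0222 payoff=7.0878 vs cont=8.0484 → 8.0484 [wait]  node(2,1) S=147.9800 payoff=0.0000 vs cont=1.4435 → 1.4435 [wait]  node(2,2) S=164.6198 payoff=0.0000 vs cont=0.0000 → 0.0000 [wait]  ⇒ S*(2)=-
t_1: node(1,0) S=140.3019 payoff=0.0000 vs cont=4.4151 → 4.4151 [wait]  node(1,1) S=156.0783 payoff=0.0000 vs cont=0.6514 → 0.6514 [wait]  ⇒ S*(1)=-
t_0: node(0,0) S=147.9800 payoff=0.0000 vs cont=2.3458 → 2.3458 [wait]  ⇒ S*(0)=-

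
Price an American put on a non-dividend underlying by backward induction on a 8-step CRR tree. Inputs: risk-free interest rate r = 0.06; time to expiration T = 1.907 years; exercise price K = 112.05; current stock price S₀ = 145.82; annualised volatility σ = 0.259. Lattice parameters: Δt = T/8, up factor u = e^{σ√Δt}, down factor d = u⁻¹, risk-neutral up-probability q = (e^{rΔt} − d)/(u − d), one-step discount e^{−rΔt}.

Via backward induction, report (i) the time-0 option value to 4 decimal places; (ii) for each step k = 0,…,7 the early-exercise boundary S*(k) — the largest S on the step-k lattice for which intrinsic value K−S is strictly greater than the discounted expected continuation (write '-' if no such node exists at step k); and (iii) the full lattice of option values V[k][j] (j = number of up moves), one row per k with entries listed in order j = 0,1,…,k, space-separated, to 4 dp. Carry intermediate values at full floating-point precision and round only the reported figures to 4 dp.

price = 3.3127
boundary = - - - - 87.9317 77.4867 87.9317 99.7845
tree:
3.3127
5.6901 1.2547
9.5290 2.3761 0.2754
15.4639 4.4258 0.5885 0.0000
24.1183 8.0652 1.2574 0.0000 0.0000
34.5633 14.2602 2.6867 0.0000 0.0000 0.0000
43.7675 24.1183 5.7405 0.0000 0.0000 0.0000 0.0000
51.8784 34.5633 12.2655 0.0000 0.0000 0.0000 0.0000 0.0000
59.0259 43.7675 24.1183 0.0000 0.0000 0.0000 0.0000 0.0000 0.0000

Δt=0.23838  u=1.13480  d=0.88122  q=0.52524  discount=0.98580
step 8 (expiry): payoffs max(K−S,0) = 59.0259 43.7675 24.1183 0.0000 0.0000 0.0000 0.0000 0.0000 0.0000
step 7: (k=7,j=0): S=60.1716, (K−S)⁺=51.8784, hold=50.2872 ⇒ V=51.8784 exercise | (k=7,j=1): S=77.4867, (K−S)⁺=34.5633, hold=32.9721 ⇒ V=34.5633 exercise | (k=7,j=2): S=99.7845, (K−S)⁺=12.2655, hold=11.2879 ⇒ V=12.2655 exercise | (k=7,j=3): S=128.4988, (K−S)⁺=0.0000, hold=0.0000 ⇒ V=0.0000 continue | (k=7,j=4): S=165.4760, (K−S)⁺=0.0000, hold=0.0000 ⇒ V=0.0000 continue | (k=7,j=5): S=213.0939, (K−S)⁺=0.0000, hold=0.0000 ⇒ V=0.0000 continue | (k=7,j=6): S=274.4144, (K−S)⁺=0.0000, hold=0.0000 ⇒ V=0.0000 continue | (k=7,j=7): S=353.3807, (K−S)⁺=0.0000, hold=0.0000 ⇒ V=0.0000 continue  boundary S*=99.7845
step 6: (k=6,j=0): S=68.2825, (K−S)⁺=43.7675, hold=42.1763 ⇒ V=43.7675 exercise | (k=6,j=1): S=87.9317, (K−S)⁺=24.1183, hold=22.5272 ⇒ V=24.1183 exercise | (k=6,j=2): S=113.2351, (K−S)⁺=0.0000, hold=5.7405 ⇒ V=5.7405 continue | (k=6,j=3): S=145.8200, (K−S)⁺=0.0000, hold=0.0000 ⇒ V=0.0000 continue | (k=6,j=4): S=187.7816, (K−S)⁺=0.0000, hold=0.0000 ⇒ V=0.0000 continue | (k=6,j=5): S=241.8182, (K−S)⁺=0.0000, hold=0.0000 ⇒ V=0.0000 continue | (k=6,j=6): S=311.4045, (K−S)⁺=0.0000, hold=0.0000 ⇒ V=0.0000 continue  boundary S*=87.9317
step 5: (k=5,j=0): S=77.4867, (K−S)⁺=34.5633, hold=32.9721 ⇒ V=34.5633 exercise | (k=5,j=1): S=99.7845, (K−S)⁺=12.2655, hold=14.2602 ⇒ V=14.2602 continue | (k=5,j=2): S=128.4988, (K−S)⁺=0.0000, hold=2.6867 ⇒ V=2.6867 continue | (k=5,j=3): S=165.4760, (K−S)⁺=0.0000, hold=0.0000 ⇒ V=0.0000 continue | (k=5,j=4): S=213.0939, (K−S)⁺=0.0000, hold=0.0000 ⇒ V=0.0000 continue | (k=5,j=5): S=274.4144, (K−S)⁺=0.0000, hold=0.0000 ⇒ V=0.0000 continue  boundary S*=77.4867
step 4: (k=4,j=0): S=87.9317, (K−S)⁺=24.1183, hold=23.5600 ⇒ V=24.1183 exercise | (k=4,j=1): S=113.2351, (K−S)⁺=0.0000, hold=8.0652 ⇒ V=8.0652 continue | (k=4,j=2): S=145.8200, (K−S)⁺=0.0000, hold=1.2574 ⇒ V=1.2574 continue | (k=4,j=3): S=187.7816, (K−S)⁺=0.0000, hold=0.0000 ⇒ V=0.0000 continue | (k=4,j=4): S=241.8182, (K−S)⁺=0.0000, hold=0.0000 ⇒ V=0.0000 continue  boundary S*=87.9317
step 3: (k=3,j=0): S=99.7845, (K−S)⁺=12.2655, hold=15.4639 ⇒ V=15.4639 continue | (k=3,j=1): S=128.4988, (K−S)⁺=0.0000, hold=4.4258 ⇒ V=4.4258 continue | (k=3,j=2): S=165.4760, (K−S)⁺=0.0000, hold=0.5885 ⇒ V=0.5885 continue | (k=3,j=3): S=213.0939, (K−S)⁺=0.0000, hold=0.0000 ⇒ V=0.0000 continue  boundary S*=-
step 2: (k=2,j=0): S=113.2351, (K−S)⁺=0.0000, hold=9.5290 ⇒ V=9.5290 continue | (k=2,j=1): S=145.8200, (K−S)⁺=0.0000, hold=2.3761 ⇒ V=2.3761 continue | (k=2,j=2): S=187.7816, (K−S)⁺=0.0000, hold=0.2754 ⇒ V=0.2754 continue  boundary S*=-
step 1: (k=1,j=0): S=128.4988, (K−S)⁺=0.0000, hold=5.6901 ⇒ V=5.6901 continue | (k=1,j=1): S=165.4760, (K−S)⁺=0.0000, hold=1.2547 ⇒ V=1.2547 continue  boundary S*=-
step 0: (k=0,j=0): S=145.8200, (K−S)⁺=0.0000, hold=3.3127 ⇒ V=3.3127 continue  boundary S*=-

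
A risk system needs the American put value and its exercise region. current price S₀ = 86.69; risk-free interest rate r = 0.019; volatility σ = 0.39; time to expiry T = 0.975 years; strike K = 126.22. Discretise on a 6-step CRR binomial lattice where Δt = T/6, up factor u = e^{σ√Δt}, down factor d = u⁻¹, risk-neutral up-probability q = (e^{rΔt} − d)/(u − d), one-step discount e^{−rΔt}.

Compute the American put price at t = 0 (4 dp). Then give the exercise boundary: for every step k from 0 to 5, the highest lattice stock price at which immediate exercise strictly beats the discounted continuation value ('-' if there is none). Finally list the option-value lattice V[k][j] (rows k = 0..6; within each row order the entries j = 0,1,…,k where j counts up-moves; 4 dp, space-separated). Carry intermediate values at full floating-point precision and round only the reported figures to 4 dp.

price = 41.7810
boundary = - - 63.3016 74.0784 86.6900 101.4486
tree:
41.7810
52.2515 30.2755
62.9184 40.5938 18.8656
72.1275 52.1416 27.8684 8.8608
79.9968 62.9184 39.5300 14.9313 2.0893
86.7213 72.1275 52.1416 24.7714 3.9585 0.0000
92.4675 79.9968 62.9184 39.5300 7.5001 0.0000 0.0000

params: Δt=0.16250 u=1.17025 d=0.85452 q=0.47057 e^(-rΔt)=0.99692
t_6 payoffs: 92.4675 79.9968 62.9184 39.5300 7.5001 0.0000 0.0000
t_5: node(5,0) S=39.4987 payoff=86.7213 vs cont=86.3322 → 86.7213 [stop]  node(5,1) S=54.0925 payoff=72.1275 vs cont=71.7383 → 72.1275 [stop]  node(5,2) S=74.0784 payoff=52.1416 vs cont=51.7525 → 52.1416 [stop]  node(5,3) S=101.4486 payoff=24.7714 vs cont=24.3823 → 24.7714 [stop]  node(5,4) S=138.9314 payoff=0.0000 vs cont=3.9585 → 3.9585 [wait]  node(5,5) S=190.2633 payoff=0.0000 vs cont=0.0000 → 0.0000 [wait]  ⇒ S*(5)=101.4486
t_4: node(4,0) S=46.2232 payoff=79.9968 vs cont=79.6077 → 79.9968 [stop]  node(4,1) S=63.3016 payoff=62.9184 vs cont=62.5293 → 62.9184 [stop]  node(4,2) S=86.6900 payoff=39.5300 vs cont=39.1409 → 39.5300 [stop]  node(4,3) S=118.7199 payoff=7.5001 vs cont=14.9313 → 14.9313 [wait]  node(4,4) S=162.5840 payoff=0.0000 vs cont=2.0893 → 2.0893 [wait]  ⇒ S*(4)=86.6900
t_3: node(3,0) S=54.0925 payoff=72.1275 vs cont=71.7383 → 72.1275 [stop]  node(3,1) S=74.0784 payoff=52.1416 vs cont=51.7525 → 52.1416 [stop]  node(3,2) S=101.4486 payoff=24.7714 vs cont=27.8684 → 27.8684 [wait]  node(3,3) S=138.9314 payoff=0.0000 vs cont=8.8608 → 8.8608 [wait]  ⇒ S*(3)=74.0784
t_2: node(2,0) S=63.3016 payoff=62.9184 vs cont=62.5293 → 62.9184 [stop]  node(2,1) S=86.6900 payoff=39.5300 vs cont=40.5938 → 40.5938 [wait]  node(2,2) S=118.7199 payoff=7.5001 vs cont=18.8656 → 18.8656 [wait]  ⇒ S*(2)=63.3016
t_1: node(1,0) S=74.0784 payoff=52.1416 vs cont=52.2515 → 52.2515 [wait]  node(1,1) S=101.4486 payoff=24.7714 vs cont=30.2755 → 30.2755 [wait]  ⇒ S*(1)=-
t_0: node(0,0) S=86.6900 payoff=39.5300 vs cont=41.7810 → 41.7810 [wait]  ⇒ S*(0)=-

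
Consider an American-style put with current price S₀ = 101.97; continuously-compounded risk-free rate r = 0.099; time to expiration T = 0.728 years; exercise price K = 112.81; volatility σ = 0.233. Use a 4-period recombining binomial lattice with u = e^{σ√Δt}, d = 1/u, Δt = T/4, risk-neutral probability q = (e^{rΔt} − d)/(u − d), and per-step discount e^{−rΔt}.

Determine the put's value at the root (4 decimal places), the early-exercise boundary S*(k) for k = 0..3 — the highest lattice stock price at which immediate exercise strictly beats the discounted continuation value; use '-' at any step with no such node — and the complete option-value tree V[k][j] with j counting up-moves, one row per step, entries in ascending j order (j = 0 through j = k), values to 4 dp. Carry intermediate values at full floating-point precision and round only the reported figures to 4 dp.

price = 12.0068
boundary = - 92.3215 83.5860 92.3215
tree:
12.0068
20.4885 5.9011
29.2240 11.2916 1.9652
37.1329 20.4885 4.6155 0.0000
44.2935 29.2240 10.8400 0.0000 0.0000

params: Δt=0.18200 u=1.10451 d=0.90538 q=0.56647 e^(-rΔt)=0.98214
t_4 payoffs: 44.2935 29.2240 10.8400 0.0000 0.0000
t_3: node(3,0) S=75.6771 payoff=37.1329 vs cont=35.1185 → 37.1329 [stop]  node(3,1) S=92.3215 payoff=20.4885 vs cont=18.4741 → 20.4885 [stop]  node(3,2) S=112.6268 payoff=0.1832 vs cont=4.6155 → 4.6155 [wait]  node(3,3) S=137.3981 payoff=0.0000 vs cont=0.0000 → 0.0000 [wait]  ⇒ S*(3)=92.3215
t_2: node(2,0) S=83.5860 payoff=29.2240 vs cont=27.2096 → 29.2240 [stop]  node(2,1) S=101.9700 payoff=10.8400 vs cont=11.2916 → 11.2916 [wait]  node(2,2) S=124.3974 payoff=0.0000 vs cont=1.9652 → 1.9652 [wait]  ⇒ S*(2)=83.5860
t_1: node(1,0) S=92.3215 payoff=20.4885 vs cont=18.7253 → 20.4885 [stop]  node(1,1) S=112.6268 payoff=0.1832 vs cont=5.9011 → 5.9011 [wait]  ⇒ S*(1)=92.3215
t_0: node(0,0) S=101.9700 payoff=10.8400 vs cont=12.0068 → 12.0068 [wait]  ⇒ S*(0)=-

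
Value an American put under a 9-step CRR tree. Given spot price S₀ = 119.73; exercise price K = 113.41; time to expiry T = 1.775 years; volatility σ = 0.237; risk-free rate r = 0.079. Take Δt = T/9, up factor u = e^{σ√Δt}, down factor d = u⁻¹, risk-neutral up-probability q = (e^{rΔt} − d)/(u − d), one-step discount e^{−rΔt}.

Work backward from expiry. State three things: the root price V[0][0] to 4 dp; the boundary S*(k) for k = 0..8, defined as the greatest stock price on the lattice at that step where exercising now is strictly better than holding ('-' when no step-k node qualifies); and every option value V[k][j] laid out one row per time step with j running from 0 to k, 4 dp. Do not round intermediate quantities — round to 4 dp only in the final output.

price = 6.9319
boundary = - - - 87.3118 78.5893 87.3118 97.0025 87.3118 97.0025
tree:
6.9319
11.0878 3.7049
17.2643 6.3144 1.6602
26.0982 10.4776 3.0637 0.5510
34.8207 16.8454 5.5290 1.1194 0.0983
42.6719 26.0982 9.7014 2.2484 0.2209 0.0000
49.7387 34.8207 16.4075 4.4518 0.4966 0.0000 0.0000
56.0996 42.6719 26.0982 8.6531 1.1163 0.0000 0.0000 0.0000
61.8250 49.7387 34.8207 16.4075 2.5095 0.0000 0.0000 0.0000 0.0000
66.9784 56.0996 42.6719 26.0982 5.6412 0.0000 0.0000 0.0000 0.0000 0.0000

params: Δt=0.19722 u=1.11099 d=0.90010 q=0.54817 e^(-rΔt)=0.98454
t_9 payoffs: 66.9784 56.0996 42.6719 26.0982 5.6412 0.0000 0.0000 0.0000 0.0000 0.0000
t_8: node(8,0) S=51.5850 payoff=61.8250 vs cont=60.0717 → 61.8250 [stop]  node(8,1) S=63.6713 payoff=49.7387 vs cont=47.9855 → 49.7387 [stop]  node(8,2) S=78.5893 payoff=34.8207 vs cont=33.0674 → 34.8207 [stop]  node(8,3) S=97.0025 payoff=16.4075 vs cont=14.6542 → 16.4075 [stop]  node(8,4) S=119.7300 payoff=0.0000 vs cont=2.5095 → 2.5095 [wait]  node(8,5) S=147.7824 payoff=0.0000 vs cont=0.0000 → 0.0000 [wait]  node(8,6) S=182.4075 payoff=0.0000 vs cont=0.0000 → 0.0000 [wait]  node(8,7) S=225.1451 payoff=0.0000 vs cont=0.0000 → 0.0000 [wait]  node(8,8) S=277.8961 payoff=0.0000 vs cont=0.0000 → 0.0000 [wait]  ⇒ S*(8)=97.0025
t_7: node(7,0) S=57.3104 payoff=56.0996 vs cont=54.3463 → 56.0996 [stop]  node(7,1) S=70.7381 payoff=42.6719 vs cont=40.9186 → 42.6719 [stop]  node(7,2) S=87.3118 payoff=26.0982 vs cont=24.3449 → 26.0982 [stop]  node(7,3) S=107.7688 payoff=5.6412 vs cont=8.6531 → 8.6531 [wait]  node(7,4) S=133.0188 payoff=0.0000 vs cont=1.1163 → 1.1163 [wait]  node(7,5) S=164.1847 payoff=0.0000 vs cont=0.0000 → 0.0000 [wait]  node(7,6) S=202.6528 payoff=0.0000 vs cont=0.0000 → 0.0000 [wait]  node(7,7) S=250.1339 payoff=0.0000 vs cont=0.0000 → 0.0000 [wait]  ⇒ S*(7)=87.3118
t_6: node(6,0) S=63.6713 payoff=49.7387 vs cont=47.9855 → 49.7387 [stop]  node(6,1) S=78.5893 payoff=34.8207 vs cont=33.0674 → 34.8207 [stop]  node(6,2) S=97.0025 payoff=16.4075 vs cont=16.2797 → 16.4075 [stop]  node(6,3) S=119.7300 payoff=0.0000 vs cont=4.4518 → 4.4518 [wait]  node(6,4) S=147.7824 payoff=0.0000 vs cont=0.4966 → 0.4966 [wait]  node(6,5) S=182.4075 payoff=0.0000 vs cont=0.0000 → 0.0000 [wait]  node(6,6) S=225.1451 payoff=0.0000 vs cont=0.0000 → 0.0000 [wait]  ⇒ S*(6)=97.0025
t_5: node(5,0) S=70.7381 payoff=42.6719 vs cont=40.9186 → 42.6719 [stop]  node(5,1) S=87.3118 payoff=26.0982 vs cont=24.3449 → 26.0982 [stop]  node(5,2) S=107.7688 payoff=5.6412 vs cont=9.7014 → 9.7014 [wait]  node(5,3) S=133.0188 payoff=0.0000 vs cont=2.2484 → 2.2484 [wait]  node(5,4) S=164.1847 payoff=0.0000 vs cont=0.2209 → 0.2209 [wait]  node(5,5) S=202.6528 payoff=0.0000 vs cont=0.0000 → 0.0000 [wait]  ⇒ S*(5)=87.3118
t_4: node(4,0) S=78.5893 payoff=34.8207 vs cont=33.0674 → 34.8207 [stop]  node(4,1) S=97.0025 payoff=16.4075 vs cont=16.8454 → 16.8454 [wait]  node(4,2) S=119.7300 payoff=0.0000 vs cont=5.5290 → 5.5290 [wait]  node(4,3) S=147.7824 payoff=0.0000 vs cont=1.1194 → 1.1194 [wait]  node(4,4) S=182.4075 payoff=0.0000 vs cont=0.0983 → 0.0983 [wait]  ⇒ S*(4)=78.5893
t_3: node(3,0) S=87.3118 payoff=26.0982 vs cont=24.5812 → 26.0982 [stop]  node(3,1) S=107.7688 payoff=5.6412 vs cont=10.4776 → 10.4776 [wait]  node(3,2) S=133.0188 payoff=0.0000 vs cont=3.0637 → 3.0637 [wait]  node(3,3) S=164.1847 payoff=0.0000 vs cont=0.5510 → 0.5510 [wait]  ⇒ S*(3)=87.3118
t_2: node(2,0) S=97.0025 payoff=16.4075 vs cont=17.2643 → 17.2643 [wait]  node(2,1) S=119.7300 payoff=0.0000 vs cont=6.3144 → 6.3144 [wait]  node(2,2) S=147.7824 payoff=0.0000 vs cont=1.6602 → 1.6602 [wait]  ⇒ S*(2)=-
t_1: node(1,0) S=107.7688 payoff=5.6412 vs cont=11.0878 → 11.0878 [wait]  node(1,1) S=133.0188 payoff=0.0000 vs cont=3.7049 → 3.7049 [wait]  ⇒ S*(1)=-
t_0: node(0,0) S=119.7300 payoff=0.0000 vs cont=6.9319 → 6.9319 [wait]  ⇒ S*(0)=-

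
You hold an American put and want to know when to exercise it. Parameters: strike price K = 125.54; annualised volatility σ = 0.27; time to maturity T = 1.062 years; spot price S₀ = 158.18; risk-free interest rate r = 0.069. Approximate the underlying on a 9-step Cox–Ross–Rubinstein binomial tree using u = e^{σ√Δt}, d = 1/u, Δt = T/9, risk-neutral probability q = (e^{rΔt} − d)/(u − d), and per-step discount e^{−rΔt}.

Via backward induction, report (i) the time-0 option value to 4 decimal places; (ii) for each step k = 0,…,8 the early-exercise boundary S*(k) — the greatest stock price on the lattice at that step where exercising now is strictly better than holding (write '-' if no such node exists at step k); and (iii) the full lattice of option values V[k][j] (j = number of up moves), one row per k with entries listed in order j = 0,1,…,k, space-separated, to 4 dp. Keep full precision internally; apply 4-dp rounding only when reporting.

price = 2.9211
boundary = - - - - - 99.4837 90.6717 99.4837 109.1520
tree:
2.9211
4.7774 1.2592
7.6391 2.2196 0.3954
11.8940 3.8446 0.7595 0.0666
17.9407 6.5179 1.4456 0.1402 0.0000
26.0563 10.7560 2.7211 0.2949 0.0000 0.0000
34.8683 17.1409 5.0509 0.6205 0.0000 0.0000 0.0000
42.8997 26.0563 9.2080 1.3056 0.0000 0.0000 0.0000 0.0000
50.2197 34.8683 16.3880 2.7471 0.0000 0.0000 0.0000 0.0000 0.0000
56.8914 42.8997 26.0563 5.7800 0.0000 0.0000 0.0000 0.0000 0.0000 0.0000

Δt=0.11800, u=1.09719, d=0.91142, q=0.52084, disc=e^(-rΔt)=0.99189
k=9 terminal: V=max(K-S,0) → 56.8914 42.8997 26.0563 5.7800 0.0000 0.0000 0.0000 0.0000 0.0000 0.0000
k=8: j=0 S=75.3203 intr=50.2197 cont=49.2017 V=50.2197[EX]; j=1 S=90.6717 intr=34.8683 cont=33.8503 V=34.8683[EX]; j=2 S=109.1520 intr=16.3880 cont=15.3700 V=16.3880[EX]; j=3 S=131.3989 intr=0.0000 cont=2.7471 V=2.7471[hold]; j=4 S=158.1800 intr=0.0000 cont=0.0000 V=0.0000[hold]; j=5 S=190.4195 intr=0.0000 cont=0.0000 V=0.0000[hold]; j=6 S=229.2300 intr=0.0000 cont=0.0000 V=0.0000[hold]; j=7 S=275.9506 intr=0.0000 cont=0.0000 V=0.0000[hold]; j=8 S=332.1936 intr=0.0000 cont=0.0000 V=0.0000[hold]  S*(8)=109.1520
k=7: j=0 S=82.6403 intr=42.8997 cont=41.8817 V=42.8997[EX]; j=1 S=99.4837 intr=26.0563 cont=25.0383 V=26.0563[EX]; j=2 S=119.7600 intr=5.7800 cont=9.2080 V=9.2080[hold]; j=3 S=144.1689 intr=0.0000 cont=1.3056 V=1.3056[hold]; j=4 S=173.5528 intr=0.0000 cont=0.0000 V=0.0000[hold]; j=5 S=208.9255 intr=0.0000 cont=0.0000 V=0.0000[hold]; j=6 S=251.5078 intr=0.0000 cont=0.0000 V=0.0000[hold]; j=7 S=302.7689 intr=0.0000 cont=0.0000 V=0.0000[hold]  S*(7)=99.4837
k=6: j=0 S=90.6717 intr=34.8683 cont=33.8503 V=34.8683[EX]; j=1 S=109.1520 intr=16.3880 cont=17.1409 V=17.1409[hold]; j=2 S=131.3989 intr=0.0000 cont=5.0509 V=5.0509[hold]; j=3 S=158.1800 intr=0.0000 cont=0.6205 V=0.6205[hold]; j=4 S=190.4195 intr=0.0000 cont=0.0000 V=0.0000[hold]; j=5 S=229.2300 intr=0.0000 cont=0.0000 V=0.0000[hold]; j=6 S=275.9506 intr=0.0000 cont=0.0000 V=0.0000[hold]  S*(6)=90.6717
k=5: j=0 S=99.4837 intr=26.0563 cont=25.4273 V=26.0563[EX]; j=1 S=119.7600 intr=5.7800 cont=10.7560 V=10.7560[hold]; j=2 S=144.1689 intr=0.0000 cont=2.7211 V=2.7211[hold]; j=3 S=173.5528 intr=0.0000 cont=0.2949 V=0.2949[hold]; j=4 S=208.9255 intr=0.0000 cont=0.0000 V=0.0000[hold]; j=5 S=251.5078 intr=0.0000 cont=0.0000 V=0.0000[hold]  S*(5)=99.4837
k=4: j=0 S=109.1520 intr=16.3880 cont=17.9407 V=17.9407[hold]; j=1 S=131.3989 intr=0.0000 cont=6.5179 V=6.5179[hold]; j=2 S=158.1800 intr=0.0000 cont=1.4456 V=1.4456[hold]; j=3 S=190.4195 intr=0.0000 cont=0.1402 V=0.1402[hold]; j=4 S=229.2300 intr=0.0000 cont=0.0000 V=0.0000[hold]  S*(4)=-
k=3: j=0 S=119.7600 intr=5.7800 cont=11.8940 V=11.8940[hold]; j=1 S=144.1689 intr=0.0000 cont=3.8446 V=3.8446[hold]; j=2 S=173.5528 intr=0.0000 cont=0.7595 V=0.7595[hold]; j=3 S=208.9255 intr=0.0000 cont=0.0666 V=0.0666[hold]  S*(3)=-
k=2: j=0 S=131.3989 intr=0.0000 cont=7.6391 V=7.6391[hold]; j=1 S=158.1800 intr=0.0000 cont=2.2196 V=2.2196[hold]; j=2 S=190.4195 intr=0.0000 cont=0.3954 V=0.3954[hold]  S*(2)=-
k=1: j=0 S=144.1689 intr=0.0000 cont=4.7774 V=4.7774[hold]; j=1 S=173.5528 intr=0.0000 cont=1.2592 V=1.2592[hold]  S*(1)=-
k=0: j=0 S=158.1800 intr=0.0000 cont=2.9211 V=2.9211[hold]  S*(0)=-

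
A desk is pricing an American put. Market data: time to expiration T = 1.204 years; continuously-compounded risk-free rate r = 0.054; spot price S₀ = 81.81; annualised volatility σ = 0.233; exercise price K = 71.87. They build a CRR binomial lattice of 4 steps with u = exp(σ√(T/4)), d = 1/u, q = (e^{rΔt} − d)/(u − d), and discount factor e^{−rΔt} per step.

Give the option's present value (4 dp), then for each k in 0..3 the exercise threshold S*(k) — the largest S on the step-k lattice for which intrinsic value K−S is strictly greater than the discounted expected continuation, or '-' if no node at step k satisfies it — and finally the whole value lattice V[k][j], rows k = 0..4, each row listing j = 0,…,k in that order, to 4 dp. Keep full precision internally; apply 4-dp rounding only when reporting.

price = 2.8790
boundary = - - - 55.7515
tree:
2.8790
5.3075 0.8314
9.4742 1.8055 0.0000
16.1185 3.9212 0.0000 0.0000
22.8086 8.5161 0.0000 0.0000 0.0000

params: Δt=0.30100 u=1.13636 d=0.88000 q=0.53201 e^(-rΔt)=0.98388
t_4 payoffs: 22.8086 8.5161 0.0000 0.0000 0.0000
t_3: node(3,0) S=55.7515 payoff=16.1185 vs cont=14.9598 → 16.1185 [stop]  node(3,1) S=71.9929 payoff=0.0000 vs cont=3.9212 → 3.9212 [wait]  node(3,2) S=92.9658 payoff=0.0000 vs cont=0.0000 → 0.0000 [wait]  node(3,3) S=120.0484 payoff=0.0000 vs cont=0.0000 → 0.0000 [wait]  ⇒ S*(3)=55.7515
t_2: node(2,0) S=63.3539 payoff=8.5161 vs cont=9.4742 → 9.4742 [wait]  node(2,1) S=81.8100 payoff=0.0000 vs cont=1.8055 → 1.8055 [wait]  node(2,2) S=105.6428 payoff=0.0000 vs cont=0.0000 → 0.0000 [wait]  ⇒ S*(2)=-
t_1: node(1,0) S=71.9929 payoff=0.0000 vs cont=5.3075 → 5.3075 [wait]  node(1,1) S=92.9658 payoff=0.0000 vs cont=0.8314 → 0.8314 [wait]  ⇒ S*(1)=-
t_0: node(0,0) S=81.8100 payoff=0.0000 vs cont=2.8790 → 2.8790 [wait]  ⇒ S*(0)=-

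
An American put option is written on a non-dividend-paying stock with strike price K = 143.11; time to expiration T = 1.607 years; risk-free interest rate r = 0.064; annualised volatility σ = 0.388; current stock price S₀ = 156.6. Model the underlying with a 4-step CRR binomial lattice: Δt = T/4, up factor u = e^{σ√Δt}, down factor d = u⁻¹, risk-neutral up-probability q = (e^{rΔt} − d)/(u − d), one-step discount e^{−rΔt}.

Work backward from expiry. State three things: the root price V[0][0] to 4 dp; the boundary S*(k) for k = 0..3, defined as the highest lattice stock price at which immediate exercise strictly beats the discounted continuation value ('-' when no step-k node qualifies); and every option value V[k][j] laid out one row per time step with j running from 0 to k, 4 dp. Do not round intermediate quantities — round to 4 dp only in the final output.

Δt=0.40175  u=1.27881  d=0.78198  q=0.49125  discount=0.97462
step 4 (expiry): payoffs max(K−S,0) = 84.5543 47.3508 0.0000 0.0000 0.0000
step 3: (k=3,j=0): S=74.8816, (K−S)⁺=68.2284, hold=64.5957 ⇒ V=68.2284 exercise | (k=3,j=1): S=122.4577, (K−S)⁺=20.6523, hold=23.4783 ⇒ V=23.4783 continue | (k=3,j=2): S=200.2614, (K−S)⁺=0.0000, hold=0.0000 ⇒ V=0.0000 continue | (k=3,j=3): S=327.4979, (K−S)⁺=0.0000, hold=0.0000 ⇒ V=0.0000 continue  boundary S*=74.8816
step 2: (k=2,j=0): S=95.7592, (K−S)⁺=47.3508, hold=45.0711 ⇒ V=47.3508 exercise | (k=2,j=1): S=156.6000, (K−S)⁺=0.0000, hold=11.6414 ⇒ V=11.6414 continue | (k=2,j=2): S=256.0961, (K−S)⁺=0.0000, hold=0.0000 ⇒ V=0.0000 continue  boundary S*=95.7592
step 1: (k=1,j=0): S=122.4577, (K−S)⁺=20.6523, hold=29.0519 ⇒ V=29.0519 continue | (k=1,j=1): S=200.2614, (K−S)⁺=0.0000, hold=5.7722 ⇒ V=5.7722 continue  boundary S*=-
step 0: (k=0,j=0): S=156.6000, (K−S)⁺=0.0000, hold=17.1686 ⇒ V=17.1686 continue  boundary S*=-

price = 17.1686
boundary = - - 95.7592 74.8816
tree:
17.1686
29.0519 5.7722
47.3508 11.6414 0.0000
68.2284 23.4783 0.0000 0.0000
84.5543 47.3508 0.0000 0.0000 0.0000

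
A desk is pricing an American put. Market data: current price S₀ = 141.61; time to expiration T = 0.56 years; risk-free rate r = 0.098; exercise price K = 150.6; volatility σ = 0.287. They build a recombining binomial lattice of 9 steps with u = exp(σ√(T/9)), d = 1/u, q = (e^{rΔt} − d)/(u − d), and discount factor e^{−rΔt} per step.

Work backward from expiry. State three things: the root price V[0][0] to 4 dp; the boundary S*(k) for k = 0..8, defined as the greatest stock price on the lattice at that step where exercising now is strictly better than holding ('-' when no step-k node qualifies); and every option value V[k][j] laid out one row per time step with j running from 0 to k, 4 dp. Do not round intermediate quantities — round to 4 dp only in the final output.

params: Δt=0.06222 u=1.07422 d=0.93091 q=0.52479 e^(-rΔt)=0.99392
t_9 payoffs: 76.2515 64.8064 51.5995 36.3595 18.7735 0.0000 0.0000 0.0000 0.0000 0.0000
t_8: node(8,0) S=79.8663 payoff=70.7337 vs cont=69.8182 → 70.7337 [stop]  node(8,1) S=92.1608 payoff=58.4392 vs cont=57.5237 → 58.4392 [stop]  node(8,2) S=106.3478 payoff=44.2522 vs cont=43.3366 → 44.2522 [stop]  node(8,3) S=122.7189 payoff=27.8811 vs cont=26.9656 → 27.8811 [stop]  node(8,4) S=141.6100 payoff=8.9900 vs cont=8.8671 → 8.9900 [stop]  node(8,5) S=163.4092 payoff=0.0000 vs cont=0.0000 → 0.0000 [wait]  node(8,6) S=188.5642 payoff=0.0000 vs cont=0.0000 → 0.0000 [wait]  node(8,7) S=217.5914 payoff=0.0000 vs cont=0.0000 → 0.0000 [wait]  node(8,8) S=251.0871 payoff=0.0000 vs cont=0.0000 → 0.0000 [wait]  ⇒ S*(8)=141.6100
t_7: node(7,0) S=85.7936 payoff=64.8064 vs cont=63.8909 → 64.8064 [stop]  node(7,1) S=99.0005 payoff=51.5995 vs cont=50.6840 → 51.5995 [stop]  node(7,2) S=114.2405 payoff=36.3595 vs cont=35.4440 → 36.3595 [stop]  node(7,3) S=131.8265 payoff=18.7735 vs cont=17.8580 → 18.7735 [stop]  node(7,4) S=152.1196 payoff=0.0000 vs cont=4.2462 → 4.2462 [wait]  node(7,5) S=175.5367 payoff=0.0000 vs cont=0.0000 → 0.0000 [wait]  node(7,6) S=202.5585 payoff=0.0000 vs cont=0.0000 → 0.0000 [wait]  node(7,7) S=233.7400 payoff=0.0000 vs cont=0.0000 → 0.0000 [wait]  ⇒ S*(7)=131.8265
t_6: node(6,0) S=92.1608 payoff=58.4392 vs cont=57.5237 → 58.4392 [stop]  node(6,1) S=106.3478 payoff=44.2522 vs cont=43.3366 → 44.2522 [stop]  node(6,2) S=122.7189 payoff=27.8811 vs cont=26.9656 → 27.8811 [stop]  node(6,3) S=141.6100 payoff=8.9900 vs cont=11.0819 → 11.0819 [wait]  node(6,4) S=163.4092 payoff=0.0000 vs cont=2.0055 → 2.0055 [wait]  node(6,5) S=188.5642 payoff=0.0000 vs cont=0.0000 → 0.0000 [wait]  node(6,6) S=217.5914 payoff=0.0000 vs cont=0.0000 → 0.0000 [wait]  ⇒ S*(6)=122.7189
t_5: node(5,0) S=99.0005 payoff=51.5995 vs cont=50.6840 → 51.5995 [stop]  node(5,1) S=114.2405 payoff=36.3595 vs cont=35.4440 → 36.3595 [stop]  node(5,2) S=131.8265 payoff=18.7735 vs cont=18.9491 → 18.9491 [wait]  node(5,3) S=152.1196 payoff=0.0000 vs cont=6.2803 → 6.2803 [wait]  node(5,4) S=175.5367 payoff=0.0000 vs cont=0.9473 → 0.9473 [wait]  node(5,5) S=202.5585 payoff=0.0000 vs cont=0.0000 → 0.0000 [wait]  ⇒ S*(5)=114.2405
t_4: node(4,0) S=106.3478 payoff=44.2522 vs cont=43.3366 → 44.2522 [stop]  node(4,1) S=122.7189 payoff=27.8811 vs cont=27.0572 → 27.8811 [stop]  node(4,2) S=141.6100 payoff=8.9900 vs cont=12.2259 → 12.2259 [wait]  node(4,3) S=163.4092 payoff=0.0000 vs cont=3.4604 → 3.4604 [wait]  node(4,4) S=188.5642 payoff=0.0000 vs cont=0.4474 → 0.4474 [wait]  ⇒ S*(4)=122.7189
t_3: node(3,0) S=114.2405 payoff=36.3595 vs cont=35.4440 → 36.3595 [stop]  node(3,1) S=131.8265 payoff=18.7735 vs cont=19.5458 → 19.5458 [wait]  node(3,2) S=152.1196 payoff=0.0000 vs cont=7.5795 → 7.5795 [wait]  node(3,3) S=175.5367 payoff=0.0000 vs cont=1.8678 → 1.8678 [wait]  ⇒ S*(3)=114.2405
t_2: node(2,0) S=122.7189 payoff=27.8811 vs cont=27.3684 → 27.8811 [stop]  node(2,1) S=141.6100 payoff=8.9900 vs cont=13.1853 → 13.1853 [wait]  node(2,2) S=163.4092 payoff=0.0000 vs cont=4.5542 → 4.5542 [wait]  ⇒ S*(2)=122.7189
t_1: node(1,0) S=131.8265 payoff=18.7735 vs cont=20.0463 → 20.0463 [wait]  node(1,1) S=152.1196 payoff=0.0000 vs cont=8.6031 → 8.6031 [wait]  ⇒ S*(1)=-
t_0: node(0,0) S=141.6100 payoff=8.9900 vs cont=13.9557 → 13.9557 [wait]  ⇒ S*(0)=-

price = 13.9557
boundary = - - 122.7189 114.2405 122.7189 114.2405 122.7189 131.8265 141.6100
tree:
13.9557
20.0463 8.6031
27.8811 13.1853 4.5542
36.3595 19.5458 7.5795 1.8678
44.2522 27.8811 12.2259 3.4604 0.4474
51.5995 36.3595 18.9491 6.2803 0.9473 0.0000
58.4392 44.2522 27.8811 11.0819 2.0055 0.0000 0.0000
64.8064 51.5995 36.3595 18.7735 4.2462 0.0000 0.0000 0.0000
70.7337 58.4392 44.2522 27.8811 8.9900 0.0000 0.0000 0.0000 0.0000
76.2515 64.8064 51.5995 36.3595 18.7735 0.0000 0.0000 0.0000 0.0000 0.0000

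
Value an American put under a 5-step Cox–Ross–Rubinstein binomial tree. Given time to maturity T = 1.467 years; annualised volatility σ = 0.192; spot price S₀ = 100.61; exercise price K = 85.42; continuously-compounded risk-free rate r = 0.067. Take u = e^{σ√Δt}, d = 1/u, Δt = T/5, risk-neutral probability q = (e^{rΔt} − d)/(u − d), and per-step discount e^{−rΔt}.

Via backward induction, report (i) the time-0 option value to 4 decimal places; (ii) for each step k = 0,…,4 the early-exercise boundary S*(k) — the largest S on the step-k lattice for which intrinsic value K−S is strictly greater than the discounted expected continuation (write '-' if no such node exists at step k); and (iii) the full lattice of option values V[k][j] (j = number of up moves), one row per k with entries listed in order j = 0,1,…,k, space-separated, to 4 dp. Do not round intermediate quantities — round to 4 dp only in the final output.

price = 1.5142
boundary = - - - 73.6448 66.3706
tree:
1.5142
3.0904 0.3746
6.1453 0.8869 0.0000
11.7752 2.1002 0.0000 0.0000
19.0494 4.9729 0.0000 0.0000 0.0000
25.6051 11.7752 0.0000 0.0000 0.0000 0.0000

params: Δt=0.29340 u=1.10960 d=0.90123 q=0.56930 e^(-rΔt)=0.98053
t_5 payoffs: 25.6051 11.7752 0.0000 0.0000 0.0000 0.0000
t_4: node(4,0) S=66.3706 payoff=19.0494 vs cont=17.3867 → 19.0494 [stop]  node(4,1) S=81.7162 payoff=3.7038 vs cont=4.9729 → 4.9729 [wait]  node(4,2) S=100.6100 payoff=0.0000 vs cont=0.0000 → 0.0000 [wait]  node(4,3) S=123.8722 payoff=0.0000 vs cont=0.0000 → 0.0000 [wait]  node(4,4) S=152.5130 payoff=0.0000 vs cont=0.0000 → 0.0000 [wait]  ⇒ S*(4)=66.3706
t_3: node(3,0) S=73.6448 payoff=11.7752 vs cont=10.8209 → 11.7752 [stop]  node(3,1) S=90.6723 payoff=0.0000 vs cont=2.1002 → 2.1002 [wait]  node(3,2) S=111.6368 payoff=0.0000 vs cont=0.0000 → 0.0000 [wait]  node(3,3) S=137.4486 payoff=0.0000 vs cont=0.0000 → 0.0000 [wait]  ⇒ S*(3)=73.6448
t_2: node(2,0) S=81.7162 payoff=3.7038 vs cont=6.1453 → 6.1453 [wait]  node(2,1) S=100.6100 payoff=0.0000 vs cont=0.8869 → 0.8869 [wait]  node(2,2) S=123.8722 payoff=0.0000 vs cont=0.0000 → 0.0000 [wait]  ⇒ S*(2)=-
t_1: node(1,0) S=90.6723 payoff=0.0000 vs cont=3.0904 → 3.0904 [wait]  node(1,1) S=111.6368 payoff=0.0000 vs cont=0.3746 → 0.3746 [wait]  ⇒ S*(1)=-
t_0: node(0,0) S=100.6100 payoff=0.0000 vs cont=1.5142 → 1.5142 [wait]  ⇒ S*(0)=-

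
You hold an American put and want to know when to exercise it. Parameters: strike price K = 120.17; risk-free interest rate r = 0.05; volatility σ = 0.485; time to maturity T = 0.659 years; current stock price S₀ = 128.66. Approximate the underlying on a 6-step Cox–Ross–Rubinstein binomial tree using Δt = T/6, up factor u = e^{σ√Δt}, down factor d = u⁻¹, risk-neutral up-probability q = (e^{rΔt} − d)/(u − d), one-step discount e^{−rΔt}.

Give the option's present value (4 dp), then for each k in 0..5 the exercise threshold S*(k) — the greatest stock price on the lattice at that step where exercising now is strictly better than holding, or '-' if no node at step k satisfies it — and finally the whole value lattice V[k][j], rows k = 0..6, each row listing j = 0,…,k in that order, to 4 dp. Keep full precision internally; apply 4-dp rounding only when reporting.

params: Δt=0.10983 u=1.17437 d=0.85152 q=0.47696 e^(-rΔt)=0.99452
t_6 payoffs: 71.1236 52.5276 26.8808 0.0000 0.0000 0.0000 0.0000
t_5: node(5,0) S=57.5988 payoff=62.5712 vs cont=61.9131 → 62.5712 [stop]  node(5,1) S=79.4375 payoff=40.7325 vs cont=40.0744 → 40.7325 [stop]  node(5,2) S=109.5563 payoff=10.6137 vs cont=13.9827 → 13.9827 [wait]  node(5,3) S=151.0948 payoff=0.0000 vs cont=0.0000 → 0.0000 [wait]  node(5,4) S=208.3827 payoff=0.0000 vs cont=0.0000 → 0.0000 [wait]  node(5,5) S=287.3915 payoff=0.0000 vs cont=0.0000 → 0.0000 [wait]  ⇒ S*(5)=79.4375
t_4: node(4,0) S=67.6424 payoff=52.5276 vs cont=51.8694 → 52.5276 [stop]  node(4,1) S=93.2892 payoff=26.8808 vs cont=27.8208 → 27.8208 [wait]  node(4,2) S=128.6600 payoff=0.0000 vs cont=7.2735 → 7.2735 [wait]  node(4,3) S=177.4417 payoff=0.0000 vs cont=0.0000 → 0.0000 [wait]  node(4,4) S=244.7191 payoff=0.0000 vs cont=0.0000 → 0.0000 [wait]  ⇒ S*(4)=67.6424
t_3: node(3,0) S=79.4375 payoff=40.7325 vs cont=40.5203 → 40.7325 [stop]  node(3,1) S=109.5563 payoff=10.6137 vs cont=17.9219 → 17.9219 [wait]  node(3,2) S=151.0948 payoff=0.0000 vs cont=3.7835 → 3.7835 [wait]  node(3,3) S=208.3827 payoff=0.0000 vs cont=0.0000 → 0.0000 [wait]  ⇒ S*(3)=79.4375
t_2: node(2,0) S=93.2892 payoff=26.8808 vs cont=29.6893 → 29.6893 [wait]  node(2,1) S=128.6600 payoff=0.0000 vs cont=11.1172 → 11.1172 [wait]  node(2,2) S=177.4417 payoff=0.0000 vs cont=1.9681 → 1.9681 [wait]  ⇒ S*(2)=-
t_1: node(1,0) S=109.5563 payoff=10.6137 vs cont=20.7171 → 20.7171 [wait]  node(1,1) S=151.0948 payoff=0.0000 vs cont=6.7165 → 6.7165 [wait]  ⇒ S*(1)=-
t_0: node(0,0) S=128.6600 payoff=0.0000 vs cont=13.9625 → 13.9625 [wait]  ⇒ S*(0)=-

price = 13.9625
boundary = - - - 79.4375 67.6424 79.4375
tree:
13.9625
20.7171 6.7165
29.6893 11.1172 1.9681
40.7325 17.9219 3.7835 0.0000
52.5276 27.8208 7.2735 0.0000 0.0000
62.5712 40.7325 13.9827 0.0000 0.0000 0.0000
71.1236 52.5276 26.8808 0.0000 0.0000 0.0000 0.0000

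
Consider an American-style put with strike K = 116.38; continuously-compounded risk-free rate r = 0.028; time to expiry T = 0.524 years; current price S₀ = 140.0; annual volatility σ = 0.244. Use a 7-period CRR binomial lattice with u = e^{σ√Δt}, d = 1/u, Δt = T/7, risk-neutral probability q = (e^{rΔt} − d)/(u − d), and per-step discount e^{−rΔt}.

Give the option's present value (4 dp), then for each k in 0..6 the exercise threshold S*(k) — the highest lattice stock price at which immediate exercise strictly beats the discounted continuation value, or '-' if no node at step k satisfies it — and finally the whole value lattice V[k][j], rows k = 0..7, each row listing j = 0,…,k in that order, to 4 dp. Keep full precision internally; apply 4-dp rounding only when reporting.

Δt=0.07486, u=1.06904, d=0.93542, q=0.49902, disc=e^(-rΔt)=0.99791
k=7 terminal: V=max(K-S,0) → 28.6439 16.1117 1.7893 0.0000 0.0000 0.0000 0.0000 0.0000
k=6: j=0 S=93.7931 intr=22.5869 cont=22.3432 V=22.5869[EX]; j=1 S=107.1906 intr=9.1894 cont=8.9457 V=9.1894[EX]; j=2 S=122.5018 intr=0.0000 cont=0.8945 V=0.8945[hold]; j=3 S=140.0000 intr=0.0000 cont=0.0000 V=0.0000[hold]; j=4 S=159.9977 intr=0.0000 cont=0.0000 V=0.0000[hold]; j=5 S=182.8519 intr=0.0000 cont=0.0000 V=0.0000[hold]; j=6 S=208.9705 intr=0.0000 cont=0.0000 V=0.0000[hold]  S*(6)=107.1906
k=5: j=0 S=100.2683 intr=16.1117 cont=15.8680 V=16.1117[EX]; j=1 S=114.5907 intr=1.7893 cont=5.0395 V=5.0395[hold]; j=2 S=130.9590 intr=0.0000 cont=0.4472 V=0.4472[hold]; j=3 S=149.6652 intr=0.0000 cont=0.0000 V=0.0000[hold]; j=4 S=171.0435 intr=0.0000 cont=0.0000 V=0.0000[hold]; j=5 S=195.4755 intr=0.0000 cont=0.0000 V=0.0000[hold]  S*(5)=100.2683
k=4: j=0 S=107.1906 intr=9.1894 cont=10.5643 V=10.5643[hold]; j=1 S=122.5018 intr=0.0000 cont=2.7421 V=2.7421[hold]; j=2 S=140.0000 intr=0.0000 cont=0.2236 V=0.2236[hold]; j=3 S=159.9977 intr=0.0000 cont=0.0000 V=0.0000[hold]; j=4 S=182.8519 intr=0.0000 cont=0.0000 V=0.0000[hold]  S*(4)=-
k=3: j=0 S=114.5907 intr=1.7893 cont=6.6469 V=6.6469[hold]; j=1 S=130.9590 intr=0.0000 cont=1.4822 V=1.4822[hold]; j=2 S=149.6652 intr=0.0000 cont=0.1118 V=0.1118[hold]; j=3 S=171.0435 intr=0.0000 cont=0.0000 V=0.0000[hold]  S*(3)=-
k=2: j=0 S=122.5018 intr=0.0000 cont=4.0611 V=4.0611[hold]; j=1 S=140.0000 intr=0.0000 cont=0.7967 V=0.7967[hold]; j=2 S=159.9977 intr=0.0000 cont=0.0559 V=0.0559[hold]  S*(2)=-
k=1: j=0 S=130.9590 intr=0.0000 cont=2.4270 V=2.4270[hold]; j=1 S=149.6652 intr=0.0000 cont=0.4261 V=0.4261[hold]  S*(1)=-
k=0: j=0 S=140.0000 intr=0.0000 cont=1.4255 V=1.4255[hold]  S*(0)=-

price = 1.4255
boundary = - - - - - 100.2683 107.1906
tree:
1.4255
2.4270 0.4261
4.0611 0.7967 0.0559
6.6469 1.4822 0.1118 0.0000
10.5643 2.7421 0.2236 0.0000 0.0000
16.1117 5.0395 0.4472 0.0000 0.0000 0.0000
22.5869 9.1894 0.8945 0.0000 0.0000 0.0000 0.0000
28.6439 16.1117 1.7893 0.0000 0.0000 0.0000 0.0000 0.0000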